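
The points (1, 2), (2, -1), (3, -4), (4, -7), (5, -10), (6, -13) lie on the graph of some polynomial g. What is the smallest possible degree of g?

Forward differences of the values at s = 1, 2, 3, 4, 5, 6:
  g  : 2  -1  -4  -7  -10  -13
  Δ  : -3  -3  -3  -3  -3
  Δ^2: 0  0  0  0
  Δ^3: 0  0  0
  Δ^4: 0  0
  Δ^5: 0
The first differences are constant (-3) and nonzero, while all higher differences vanish, so the minimal degree is 1.

1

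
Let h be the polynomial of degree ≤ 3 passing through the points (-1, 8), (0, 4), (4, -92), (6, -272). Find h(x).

Write h(x) = ax^3 + bx^2 + cx + d. Substituting each data point gives a linear system:
  -a + b - c + d = 8
  d = 4
  64a + 16b + 4c + d = -92
  216a + 36b + 6c + d = -272
Solving the system yields a = -1, b = -1, c = -4, d = 4.
So h(x) = -x^3 - x^2 - 4x + 4.
Check: h(6) = -272. ✓

h(x) = -x^3 - x^2 - 4x + 4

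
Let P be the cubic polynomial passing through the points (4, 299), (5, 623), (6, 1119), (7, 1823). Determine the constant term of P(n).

Write P(n) = an^3 + bn^2 + cn + d. Substituting each data point gives a linear system:
  64a + 16b + 4c + d = 299
  125a + 25b + 5c + d = 623
  216a + 36b + 6c + d = 1119
  343a + 49b + 7c + d = 1823
Solving the system yields a = 6, b = -4, c = -6, d = 3.
So P(n) = 6n^3 - 4n^2 - 6n + 3.
The constant term is 3.

3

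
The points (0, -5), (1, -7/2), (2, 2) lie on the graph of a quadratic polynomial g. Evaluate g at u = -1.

Forward differences of the values at u = 0, 1, 2:
  g  : -5  -7/2  2
  Δ  : 3/2  11/2
  Δ^2: 4
The second differences are constant, confirming degree 2.
Interpolating (Newton forward form) and evaluating at u = -1 gives g(-1) = -5/2.

-5/2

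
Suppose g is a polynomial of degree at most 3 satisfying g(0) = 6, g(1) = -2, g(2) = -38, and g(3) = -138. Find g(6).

Forward differences of the values at t = 0, 1, 2, 3:
  g  : 6  -2  -38  -138
  Δ  : -8  -36  -100
  Δ^2: -28  -64
  Δ^3: -36
The third differences are constant, confirming degree 3.
Interpolating (Newton forward form) and evaluating at t = 6 gives g(6) = -1182.

-1182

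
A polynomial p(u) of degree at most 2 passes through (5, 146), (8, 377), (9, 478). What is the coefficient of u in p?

-1

Write p(u) = au^2 + bu + c. Substituting each data point gives a linear system:
  25a + 5b + c = 146
  64a + 8b + c = 377
  81a + 9b + c = 478
Solving the system yields a = 6, b = -1, c = 1.
So p(u) = 6u^2 - u + 1.
The coefficient of u is -1.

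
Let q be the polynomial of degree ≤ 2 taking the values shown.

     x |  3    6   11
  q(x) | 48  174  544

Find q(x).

q(x) = 4x^2 + 6x - 6

Write q(x) = ax^2 + bx + c. Substituting each data point gives a linear system:
  9a + 3b + c = 48
  36a + 6b + c = 174
  121a + 11b + c = 544
Solving the system yields a = 4, b = 6, c = -6.
So q(x) = 4x^2 + 6x - 6.
Check: q(6) = 174. ✓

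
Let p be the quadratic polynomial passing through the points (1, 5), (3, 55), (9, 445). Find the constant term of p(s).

-5

Write p(s) = as^2 + bs + c. Substituting each data point gives a linear system:
  a + b + c = 5
  9a + 3b + c = 55
  81a + 9b + c = 445
Solving the system yields a = 5, b = 5, c = -5.
So p(s) = 5s^2 + 5s - 5.
The constant term is -5.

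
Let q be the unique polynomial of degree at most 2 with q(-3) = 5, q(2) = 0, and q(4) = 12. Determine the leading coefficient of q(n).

1

Write q(n) = an^2 + bn + c. Substituting each data point gives a linear system:
  9a - 3b + c = 5
  4a + 2b + c = 0
  16a + 4b + c = 12
Solving the system yields a = 1, b = 0, c = -4.
So q(n) = n^2 - 4.
The leading coefficient is 1.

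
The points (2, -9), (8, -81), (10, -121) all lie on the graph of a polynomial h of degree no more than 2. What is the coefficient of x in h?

Write h(x) = ax^2 + bx + c. Substituting each data point gives a linear system:
  4a + 2b + c = -9
  64a + 8b + c = -81
  100a + 10b + c = -121
Solving the system yields a = -1, b = -2, c = -1.
So h(x) = -x² - 2x - 1.
The coefficient of x is -2.

-2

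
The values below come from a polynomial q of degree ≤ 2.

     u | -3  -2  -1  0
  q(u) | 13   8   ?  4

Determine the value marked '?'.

5

The 3 known points determine the degree-2 polynomial uniquely.
Write q(u) = au^2 + bu + c. Substituting each data point gives a linear system:
  9a - 3b + c = 13
  4a - 2b + c = 8
  c = 4
Solving the system yields a = 1, b = 0, c = 4.
So q(u) = u^2 + 4.
Then q(-1) = 5.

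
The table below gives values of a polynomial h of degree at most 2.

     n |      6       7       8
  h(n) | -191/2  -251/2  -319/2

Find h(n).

h(n) = -2n^2 - 4n + 1/2

Write h(n) = an^2 + bn + c. Substituting each data point gives a linear system:
  36a + 6b + c = -191/2
  49a + 7b + c = -251/2
  64a + 8b + c = -319/2
Solving the system yields a = -2, b = -4, c = 1/2.
So h(n) = -2n^2 - 4n + 1/2.
Check: h(6) = -191/2. ✓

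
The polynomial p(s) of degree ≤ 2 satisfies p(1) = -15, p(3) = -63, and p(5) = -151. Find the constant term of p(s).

Write p(s) = as^2 + bs + c. Substituting each data point gives a linear system:
  a + b + c = -15
  9a + 3b + c = -63
  25a + 5b + c = -151
Solving the system yields a = -5, b = -4, c = -6.
So p(s) = -5s^2 - 4s - 6.
The constant term is -6.

-6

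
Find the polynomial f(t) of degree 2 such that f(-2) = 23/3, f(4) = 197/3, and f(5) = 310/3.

f(t) = 4t^2 + (5/3)t - 5

Write f(t) = at^2 + bt + c. Substituting each data point gives a linear system:
  4a - 2b + c = 23/3
  16a + 4b + c = 197/3
  25a + 5b + c = 310/3
Solving the system yields a = 4, b = 5/3, c = -5.
So f(t) = 4t^2 + (5/3)t - 5.
Check: f(5) = 310/3. ✓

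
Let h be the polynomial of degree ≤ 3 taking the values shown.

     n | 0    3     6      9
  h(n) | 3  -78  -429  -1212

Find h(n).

h(n) = -n^3 - 6n^2 + 3

Write h(n) = an^3 + bn^2 + cn + d. Substituting each data point gives a linear system:
  d = 3
  27a + 9b + 3c + d = -78
  216a + 36b + 6c + d = -429
  729a + 81b + 9c + d = -1212
Solving the system yields a = -1, b = -6, c = 0, d = 3.
So h(n) = -n^3 - 6n^2 + 3.
Check: h(3) = -78. ✓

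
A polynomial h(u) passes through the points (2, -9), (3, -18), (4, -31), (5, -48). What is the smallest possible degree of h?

2

Forward differences of the values at u = 2, 3, 4, 5:
  h  : -9  -18  -31  -48
  Δ  : -9  -13  -17
  Δ^2: -4  -4
  Δ^3: 0
The second differences are constant (-4) and nonzero, while all higher differences vanish, so the minimal degree is 2.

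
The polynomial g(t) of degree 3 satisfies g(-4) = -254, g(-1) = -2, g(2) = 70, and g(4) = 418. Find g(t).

g(t) = 5t^3 + 5t^2 + 4t + 2

Write g(t) = at^3 + bt^2 + ct + d. Substituting each data point gives a linear system:
  -64a + 16b - 4c + d = -254
  -a + b - c + d = -2
  8a + 4b + 2c + d = 70
  64a + 16b + 4c + d = 418
Solving the system yields a = 5, b = 5, c = 4, d = 2.
So g(t) = 5t³ + 5t² + 4t + 2.
Check: g(-4) = -254. ✓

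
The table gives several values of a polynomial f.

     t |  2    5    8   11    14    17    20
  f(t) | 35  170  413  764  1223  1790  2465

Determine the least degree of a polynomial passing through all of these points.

2

Forward differences of the values at t = 2, 5, 8, 11, 14, 17, 20:
  f  : 35  170  413  764  1223  1790  2465
  Δ  : 135  243  351  459  567  675
  Δ^2: 108  108  108  108  108
  Δ^3: 0  0  0  0
  Δ^4: 0  0  0
  Δ^5: 0  0
  Δ^6: 0
The second differences are constant (108) and nonzero, while all higher differences vanish, so the minimal degree is 2.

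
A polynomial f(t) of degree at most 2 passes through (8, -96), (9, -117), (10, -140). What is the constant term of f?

0

Write f(t) = at^2 + bt + c. Substituting each data point gives a linear system:
  64a + 8b + c = -96
  81a + 9b + c = -117
  100a + 10b + c = -140
Solving the system yields a = -1, b = -4, c = 0.
So f(t) = -t^2 - 4t.
The constant term is 0.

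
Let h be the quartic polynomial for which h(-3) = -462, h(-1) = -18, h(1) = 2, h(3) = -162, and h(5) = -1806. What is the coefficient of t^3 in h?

Write h(t) = at^4 + bt^3 + ct^2 + dt + e. Substituting each data point gives a linear system:
  81a - 27b + 9c - 3d + e = -462
  a - b + c - d + e = -18
  a + b + c + d + e = 2
  81a + 27b + 9c + 3d + e = -162
  625a + 125b + 25c + 5d + e = -1806
Solving the system yields a = -4, b = 5, c = 2, d = 5, e = -6.
So h(t) = -4t⁴ + 5t³ + 2t² + 5t - 6.
The coefficient of t^3 is 5.

5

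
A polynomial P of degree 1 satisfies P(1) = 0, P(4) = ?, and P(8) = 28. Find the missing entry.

12

The 2 known points determine the degree-1 polynomial uniquely.
Write P(n) = an + b. Substituting each data point gives a linear system:
  a + b = 0
  8a + b = 28
Solving the system yields a = 4, b = -4.
So P(n) = 4n - 4.
Then P(4) = 12.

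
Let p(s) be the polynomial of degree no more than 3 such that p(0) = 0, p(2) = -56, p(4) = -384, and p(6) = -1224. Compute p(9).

Write p(s) = as^3 + bs^2 + cs + d. Substituting each data point gives a linear system:
  d = 0
  8a + 4b + 2c + d = -56
  64a + 16b + 4c + d = -384
  216a + 36b + 6c + d = -1224
Solving the system yields a = -5, b = -4, c = 0, d = 0.
So p(s) = -5s^3 - 4s^2.
Then p(9) = -3969.

-3969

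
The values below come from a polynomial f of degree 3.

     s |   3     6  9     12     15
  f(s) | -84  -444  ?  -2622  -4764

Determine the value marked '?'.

On equispaced nodes a degree-3 polynomial has vanishing fourth forward difference, so
  f(3) - 4·f(6) + 6·f(9) - 4·f(12) + f(15) = 0.
Substituting the known values and solving for f(9):
  6·f(9) = -7416
  f(9) = -1236.

-1236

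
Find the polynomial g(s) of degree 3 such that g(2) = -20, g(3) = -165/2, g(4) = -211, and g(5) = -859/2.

Using the Lagrange interpolation formula with nodes 2, 3, 4, 5:
  L_0(s) = (s - 3)(s - 4)(s - 5) / -6
  L_1(s) = (s - 2)(s - 4)(s - 5) / 2
  L_2(s) = (s - 2)(s - 3)(s - 5) / -2
  L_3(s) = (s - 2)(s - 3)(s - 4) / 6
Then g(s) = -20·L_0(s) - 165/2·L_1(s) - 211·L_2(s) - 859/2·L_3(s).
Expanding and collecting terms gives g(s) = -4s^3 + 3s^2 - (3/2)s + 3.
Check: g(3) = -165/2. ✓

g(s) = -4s^3 + 3s^2 - (3/2)s + 3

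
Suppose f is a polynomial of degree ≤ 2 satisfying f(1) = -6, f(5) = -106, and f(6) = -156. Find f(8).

Using the Lagrange interpolation formula with nodes 1, 5, 6:
  L_0(x) = (x - 5)(x - 6) / 20
  L_1(x) = (x - 1)(x - 6) / -4
  L_2(x) = (x - 1)(x - 5) / 5
Then f(x) = -6·L_0(x) - 106·L_1(x) - 156·L_2(x).
Expanding and collecting terms gives f(x) = -5x^2 + 5x - 6.
Evaluating at x = 8: f(8) = -286.

-286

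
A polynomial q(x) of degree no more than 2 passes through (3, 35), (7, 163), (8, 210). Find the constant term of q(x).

Write q(x) = ax^2 + bx + c. Substituting each data point gives a linear system:
  9a + 3b + c = 35
  49a + 7b + c = 163
  64a + 8b + c = 210
Solving the system yields a = 3, b = 2, c = 2.
So q(x) = 3x^2 + 2x + 2.
The constant term is 2.

2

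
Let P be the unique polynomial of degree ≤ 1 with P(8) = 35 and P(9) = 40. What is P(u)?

P(u) = 5u - 5

Using the Lagrange interpolation formula with nodes 8, 9:
  L_0(u) = (u - 9) / -1
  L_1(u) = (u - 8) / 1
Then P(u) = 35·L_0(u) + 40·L_1(u).
Expanding and collecting terms gives P(u) = 5u - 5.
Check: P(8) = 35. ✓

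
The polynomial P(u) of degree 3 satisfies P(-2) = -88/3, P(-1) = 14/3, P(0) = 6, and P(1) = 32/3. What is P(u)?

P(u) = 6u^3 + (5/3)u^2 - 3u + 6

Write P(u) = au^3 + bu^2 + cu + d. Substituting each data point gives a linear system:
  -8a + 4b - 2c + d = -88/3
  -a + b - c + d = 14/3
  d = 6
  a + b + c + d = 32/3
Solving the system yields a = 6, b = 5/3, c = -3, d = 6.
So P(u) = 6u^3 + (5/3)u^2 - 3u + 6.
Check: P(0) = 6. ✓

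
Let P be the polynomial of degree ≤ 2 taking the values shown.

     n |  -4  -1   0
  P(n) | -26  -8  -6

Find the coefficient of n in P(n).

Write P(n) = an^2 + bn + c. Substituting each data point gives a linear system:
  16a - 4b + c = -26
  a - b + c = -8
  c = -6
Solving the system yields a = -1, b = 1, c = -6.
So P(n) = -n^2 + n - 6.
The coefficient of n is 1.

1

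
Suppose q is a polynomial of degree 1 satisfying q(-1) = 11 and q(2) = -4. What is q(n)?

Using the Lagrange interpolation formula with nodes -1, 2:
  L_0(n) = (n - 2) / -3
  L_1(n) = (n + 1) / 3
Then q(n) = 11·L_0(n) - 4·L_1(n).
Expanding and collecting terms gives q(n) = -5n + 6.
Check: q(2) = -4. ✓

q(n) = -5n + 6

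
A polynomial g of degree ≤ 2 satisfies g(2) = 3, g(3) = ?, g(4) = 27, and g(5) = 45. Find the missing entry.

13

On equispaced nodes a degree-2 polynomial has vanishing third forward difference, so
  - g(2) + 3·g(3) - 3·g(4) + g(5) = 0.
Substituting the known values and solving for g(3):
  3·g(3) = 39
  g(3) = 13.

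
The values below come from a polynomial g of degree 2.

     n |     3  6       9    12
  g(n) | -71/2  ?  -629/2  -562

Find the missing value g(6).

-139

The 3 known points determine the degree-2 polynomial uniquely.
Write g(n) = an^2 + bn + c. Substituting each data point gives a linear system:
  9a + 3b + c = -71/2
  81a + 9b + c = -629/2
  144a + 12b + c = -562
Solving the system yields a = -4, b = 3/2, c = -4.
So g(n) = -4n^2 + (3/2)n - 4.
Then g(6) = -139.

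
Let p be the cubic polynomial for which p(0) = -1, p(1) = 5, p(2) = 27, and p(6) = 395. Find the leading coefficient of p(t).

Write p(t) = at^3 + bt^2 + ct + d. Substituting each data point gives a linear system:
  d = -1
  a + b + c + d = 5
  8a + 4b + 2c + d = 27
  216a + 36b + 6c + d = 395
Solving the system yields a = 1, b = 5, c = 0, d = -1.
So p(t) = t³ + 5t² - 1.
The leading coefficient is 1.

1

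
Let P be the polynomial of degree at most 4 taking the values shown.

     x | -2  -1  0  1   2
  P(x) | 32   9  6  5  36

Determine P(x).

Write P(x) = ax^4 + bx^3 + cx^2 + dx + e. Substituting each data point gives a linear system:
  16a - 8b + 4c - 2d + e = 32
  a - b + c - d + e = 9
  e = 6
  a + b + c + d + e = 5
  16a + 8b + 4c + 2d + e = 36
Solving the system yields a = 2, b = 1, c = -1, d = -3, e = 6.
So P(x) = 2x^4 + x^3 - x^2 - 3x + 6.
Check: P(-2) = 32. ✓

P(x) = 2x^4 + x^3 - x^2 - 3x + 6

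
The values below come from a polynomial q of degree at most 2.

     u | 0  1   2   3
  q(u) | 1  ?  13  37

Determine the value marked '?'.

1

The 3 known points determine the degree-2 polynomial uniquely.
Write q(u) = au^2 + bu + c. Substituting each data point gives a linear system:
  c = 1
  4a + 2b + c = 13
  9a + 3b + c = 37
Solving the system yields a = 6, b = -6, c = 1.
So q(u) = 6u^2 - 6u + 1.
Then q(1) = 1.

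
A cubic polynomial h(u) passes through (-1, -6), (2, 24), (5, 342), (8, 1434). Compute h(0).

Forward differences of the values at u = -1, 2, 5, 8:
  h  : -6  24  342  1434
  Δ  : 30  318  1092
  Δ^2: 288  774
  Δ^3: 486
The third differences are constant, confirming degree 3.
Interpolating (Newton forward form) and evaluating at u = 0 gives h(0) = 2.

2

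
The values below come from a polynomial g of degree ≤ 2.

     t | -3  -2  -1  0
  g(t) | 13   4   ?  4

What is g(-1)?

On equispaced nodes a degree-2 polynomial has vanishing third forward difference, so
  - g(-3) + 3·g(-2) - 3·g(-1) + g(0) = 0.
Substituting the known values and solving for g(-1):
  -3·g(-1) = -3
  g(-1) = 1.

1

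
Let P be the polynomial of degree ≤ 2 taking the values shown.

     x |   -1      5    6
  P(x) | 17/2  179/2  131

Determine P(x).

Write P(x) = ax^2 + bx + c. Substituting each data point gives a linear system:
  a - b + c = 17/2
  25a + 5b + c = 179/2
  36a + 6b + c = 131
Solving the system yields a = 4, b = -5/2, c = 2.
So P(x) = 4x^2 - (5/2)x + 2.
Check: P(5) = 179/2. ✓

P(x) = 4x^2 - (5/2)x + 2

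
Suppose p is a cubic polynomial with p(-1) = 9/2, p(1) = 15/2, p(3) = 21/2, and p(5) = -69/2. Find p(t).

Write p(t) = at^3 + bt^2 + ct + d. Substituting each data point gives a linear system:
  -a + b - c + d = 9/2
  a + b + c + d = 15/2
  27a + 9b + 3c + d = 21/2
  125a + 25b + 5c + d = -69/2
Solving the system yields a = -1, b = 3, c = 5/2, d = 3.
So p(t) = -t^3 + 3t^2 + (5/2)t + 3.
Check: p(-1) = 9/2. ✓

p(t) = -t^3 + 3t^2 + (5/2)t + 3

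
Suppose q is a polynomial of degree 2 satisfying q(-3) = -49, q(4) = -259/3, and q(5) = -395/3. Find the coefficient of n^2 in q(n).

-5

Write q(n) = an^2 + bn + c. Substituting each data point gives a linear system:
  9a - 3b + c = -49
  16a + 4b + c = -259/3
  25a + 5b + c = -395/3
Solving the system yields a = -5, b = -1/3, c = -5.
So q(n) = -5n² - (1/3)n - 5.
The leading coefficient is -5.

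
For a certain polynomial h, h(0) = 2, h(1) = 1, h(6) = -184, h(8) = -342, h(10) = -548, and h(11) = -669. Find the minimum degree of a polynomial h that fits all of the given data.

Divided differences on the nodes 0, 1, 6, 8, 10, 11:
  order 0: 2  1  -184  -342  -548  -669
  order 1: -1  -37  -79  -103  -121
  order 2: -6  -6  -6  -6
  order 3: 0  0  0
  order 4: 0  0
  order 5: 0
The order-2 divided differences are all -6 (nonzero) and every higher order vanishes, so the data lies on a polynomial of degree exactly 2.

2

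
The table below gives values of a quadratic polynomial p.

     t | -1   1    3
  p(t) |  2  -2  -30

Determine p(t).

p(t) = -3t^2 - 2t + 3

Using the Lagrange interpolation formula with nodes -1, 1, 3:
  L_0(t) = (t - 1)(t - 3) / 8
  L_1(t) = (t + 1)(t - 3) / -4
  L_2(t) = (t + 1)(t - 1) / 8
Then p(t) = 2·L_0(t) - 2·L_1(t) - 30·L_2(t).
Expanding and collecting terms gives p(t) = -3t² - 2t + 3.
Check: p(3) = -30. ✓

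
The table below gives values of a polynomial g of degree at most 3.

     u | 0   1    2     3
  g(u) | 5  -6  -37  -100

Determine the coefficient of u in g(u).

-5

Write g(u) = au^3 + bu^2 + cu + d. Substituting each data point gives a linear system:
  d = 5
  a + b + c + d = -6
  8a + 4b + 2c + d = -37
  27a + 9b + 3c + d = -100
Solving the system yields a = -2, b = -4, c = -5, d = 5.
So g(u) = -2u^3 - 4u^2 - 5u + 5.
The coefficient of u is -5.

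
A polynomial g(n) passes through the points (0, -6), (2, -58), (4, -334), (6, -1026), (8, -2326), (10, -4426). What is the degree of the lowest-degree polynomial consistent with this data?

3

Forward differences of the values at n = 0, 2, 4, 6, 8, 10:
  g  : -6  -58  -334  -1026  -2326  -4426
  Δ  : -52  -276  -692  -1300  -2100
  Δ^2: -224  -416  -608  -800
  Δ^3: -192  -192  -192
  Δ^4: 0  0
  Δ^5: 0
The third differences are constant (-192) and nonzero, while all higher differences vanish, so the minimal degree is 3.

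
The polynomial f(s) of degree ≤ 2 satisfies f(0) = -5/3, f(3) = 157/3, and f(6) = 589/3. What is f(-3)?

103/3

Forward differences of the values at s = 0, 3, 6:
  f  : -5/3  157/3  589/3
  Δ  : 54  144
  Δ^2: 90
The second differences are constant, confirming degree 2.
Interpolating (Newton forward form) and evaluating at s = -3 gives f(-3) = 103/3.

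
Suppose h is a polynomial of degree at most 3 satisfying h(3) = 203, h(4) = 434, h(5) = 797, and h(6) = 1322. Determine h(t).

Using the Lagrange interpolation formula with nodes 3, 4, 5, 6:
  L_0(t) = (t - 4)(t - 5)(t - 6) / -6
  L_1(t) = (t - 3)(t - 5)(t - 6) / 2
  L_2(t) = (t - 3)(t - 4)(t - 6) / -2
  L_3(t) = (t - 3)(t - 4)(t - 5) / 6
Then h(t) = 203·L_0(t) + 434·L_1(t) + 797·L_2(t) + 1322·L_3(t).
Expanding and collecting terms gives h(t) = 5t^3 + 6t^2 + 4t + 2.
Check: h(3) = 203. ✓

h(t) = 5t^3 + 6t^2 + 4t + 2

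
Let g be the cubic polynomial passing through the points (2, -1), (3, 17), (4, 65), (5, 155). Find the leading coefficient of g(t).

Write g(t) = at^3 + bt^2 + ct + d. Substituting each data point gives a linear system:
  8a + 4b + 2c + d = -1
  27a + 9b + 3c + d = 17
  64a + 16b + 4c + d = 65
  125a + 25b + 5c + d = 155
Solving the system yields a = 2, b = -3, c = -5, d = 5.
So g(t) = 2t^3 - 3t^2 - 5t + 5.
The leading coefficient is 2.

2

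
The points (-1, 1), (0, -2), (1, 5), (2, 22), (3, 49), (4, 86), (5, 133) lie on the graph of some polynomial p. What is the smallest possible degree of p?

Forward differences of the values at u = -1, 0, 1, 2, 3, 4, 5:
  p  : 1  -2  5  22  49  86  133
  Δ  : -3  7  17  27  37  47
  Δ^2: 10  10  10  10  10
  Δ^3: 0  0  0  0
  Δ^4: 0  0  0
  Δ^5: 0  0
  Δ^6: 0
The second differences are constant (10) and nonzero, while all higher differences vanish, so the minimal degree is 2.

2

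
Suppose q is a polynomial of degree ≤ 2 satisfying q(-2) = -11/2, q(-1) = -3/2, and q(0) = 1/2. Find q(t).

Using the Lagrange interpolation formula with nodes -2, -1, 0:
  L_0(t) = (t + 1)t / 2
  L_1(t) = (t + 2)t / -1
  L_2(t) = (t + 2)(t + 1) / 2
Then q(t) = -11/2·L_0(t) - 3/2·L_1(t) + 1/2·L_2(t).
Expanding and collecting terms gives q(t) = -t^2 + t + 1/2.
Check: q(-2) = -11/2. ✓

q(t) = -t^2 + t + 1/2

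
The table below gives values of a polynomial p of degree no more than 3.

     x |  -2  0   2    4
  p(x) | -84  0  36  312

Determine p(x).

p(x) = 6x^3 - 6x^2 + 6x

Write p(x) = ax^3 + bx^2 + cx + d. Substituting each data point gives a linear system:
  -8a + 4b - 2c + d = -84
  d = 0
  8a + 4b + 2c + d = 36
  64a + 16b + 4c + d = 312
Solving the system yields a = 6, b = -6, c = 6, d = 0.
So p(x) = 6x³ - 6x² + 6x.
Check: p(0) = 0. ✓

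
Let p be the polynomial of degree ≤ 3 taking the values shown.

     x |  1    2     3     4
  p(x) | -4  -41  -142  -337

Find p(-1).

Forward differences of the values at x = 1, 2, 3, 4:
  p  : -4  -41  -142  -337
  Δ  : -37  -101  -195
  Δ^2: -64  -94
  Δ^3: -30
The third differences are constant, confirming degree 3.
Interpolating (Newton forward form) and evaluating at x = -1 gives p(-1) = -2.

-2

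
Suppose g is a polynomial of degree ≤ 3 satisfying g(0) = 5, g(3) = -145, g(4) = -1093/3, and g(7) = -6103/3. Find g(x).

Write g(x) = ax^3 + bx^2 + cx + d. Substituting each data point gives a linear system:
  d = 5
  27a + 9b + 3c + d = -145
  64a + 16b + 4c + d = -1093/3
  343a + 49b + 7c + d = -6103/3
Solving the system yields a = -6, b = -1/3, c = 5, d = 5.
So g(x) = -6x^3 - (1/3)x^2 + 5x + 5.
Check: g(7) = -6103/3. ✓

g(x) = -6x^3 - (1/3)x^2 + 5x + 5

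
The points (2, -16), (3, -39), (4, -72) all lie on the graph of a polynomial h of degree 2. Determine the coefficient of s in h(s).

Write h(s) = as^2 + bs + c. Substituting each data point gives a linear system:
  4a + 2b + c = -16
  9a + 3b + c = -39
  16a + 4b + c = -72
Solving the system yields a = -5, b = 2, c = 0.
So h(s) = -5s² + 2s.
The coefficient of s is 2.

2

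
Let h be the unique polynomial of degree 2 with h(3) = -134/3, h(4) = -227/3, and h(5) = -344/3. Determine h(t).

Write h(t) = at^2 + bt + c. Substituting each data point gives a linear system:
  9a + 3b + c = -134/3
  16a + 4b + c = -227/3
  25a + 5b + c = -344/3
Solving the system yields a = -4, b = -3, c = 1/3.
So h(t) = -4t^2 - 3t + 1/3.
Check: h(5) = -344/3. ✓

h(t) = -4t^2 - 3t + 1/3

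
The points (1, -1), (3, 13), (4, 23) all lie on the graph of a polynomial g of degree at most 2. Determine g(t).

g(t) = t^2 + 3t - 5

Write g(t) = at^2 + bt + c. Substituting each data point gives a linear system:
  a + b + c = -1
  9a + 3b + c = 13
  16a + 4b + c = 23
Solving the system yields a = 1, b = 3, c = -5.
So g(t) = t² + 3t - 5.
Check: g(3) = 13. ✓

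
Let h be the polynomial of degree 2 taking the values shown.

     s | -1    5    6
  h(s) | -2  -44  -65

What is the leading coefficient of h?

-2

Write h(s) = as^2 + bs + c. Substituting each data point gives a linear system:
  a - b + c = -2
  25a + 5b + c = -44
  36a + 6b + c = -65
Solving the system yields a = -2, b = 1, c = 1.
So h(s) = -2s^2 + s + 1.
The leading coefficient is -2.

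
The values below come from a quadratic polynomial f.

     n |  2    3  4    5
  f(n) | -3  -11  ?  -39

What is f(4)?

-23

The 3 known points determine the degree-2 polynomial uniquely.
Write f(n) = an^2 + bn + c. Substituting each data point gives a linear system:
  4a + 2b + c = -3
  9a + 3b + c = -11
  25a + 5b + c = -39
Solving the system yields a = -2, b = 2, c = 1.
So f(n) = -2n^2 + 2n + 1.
Then f(4) = -23.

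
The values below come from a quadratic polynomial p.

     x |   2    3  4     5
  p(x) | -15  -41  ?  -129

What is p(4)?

-79

On equispaced nodes a degree-2 polynomial has vanishing third forward difference, so
  - p(2) + 3·p(3) - 3·p(4) + p(5) = 0.
Substituting the known values and solving for p(4):
  -3·p(4) = 237
  p(4) = -79.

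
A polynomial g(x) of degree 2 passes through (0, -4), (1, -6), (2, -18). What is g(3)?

-40

Forward differences of the values at x = 0, 1, 2:
  g  : -4  -6  -18
  Δ  : -2  -12
  Δ^2: -10
The second differences are constant, confirming degree 2.
Interpolating (Newton forward form) and evaluating at x = 3 gives g(3) = -40.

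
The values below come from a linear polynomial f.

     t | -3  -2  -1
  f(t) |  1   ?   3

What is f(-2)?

The 2 known points determine the degree-1 polynomial uniquely.
Write f(t) = at + b. Substituting each data point gives a linear system:
  -3a + b = 1
  -a + b = 3
Solving the system yields a = 1, b = 4.
So f(t) = t + 4.
Then f(-2) = 2.

2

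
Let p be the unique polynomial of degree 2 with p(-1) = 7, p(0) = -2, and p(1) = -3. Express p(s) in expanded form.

p(s) = 4s^2 - 5s - 2

Using the Lagrange interpolation formula with nodes -1, 0, 1:
  L_0(s) = s(s - 1) / 2
  L_1(s) = (s + 1)(s - 1) / -1
  L_2(s) = (s + 1)s / 2
Then p(s) = 7·L_0(s) - 2·L_1(s) - 3·L_2(s).
Expanding and collecting terms gives p(s) = 4s² - 5s - 2.
Check: p(1) = -3. ✓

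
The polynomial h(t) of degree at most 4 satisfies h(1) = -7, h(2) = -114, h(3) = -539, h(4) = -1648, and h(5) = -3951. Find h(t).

Write h(t) = at^4 + bt^3 + ct^2 + dt + e. Substituting each data point gives a linear system:
  a + b + c + d + e = -7
  16a + 8b + 4c + 2d + e = -114
  81a + 27b + 9c + 3d + e = -539
  256a + 64b + 16c + 4d + e = -1648
  625a + 125b + 25c + 5d + e = -3951
Solving the system yields a = -6, b = -1, c = -3, d = -1, e = 4.
So h(t) = -6t⁴ - t³ - 3t² - t + 4.
Check: h(4) = -1648. ✓

h(t) = -6t^4 - t^3 - 3t^2 - t + 4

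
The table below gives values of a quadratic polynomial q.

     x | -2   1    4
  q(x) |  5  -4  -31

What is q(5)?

Write q(x) = ax^2 + bx + c. Substituting each data point gives a linear system:
  4a - 2b + c = 5
  a + b + c = -4
  16a + 4b + c = -31
Solving the system yields a = -1, b = -4, c = 1.
So q(x) = -x^2 - 4x + 1.
Then q(5) = -44.

-44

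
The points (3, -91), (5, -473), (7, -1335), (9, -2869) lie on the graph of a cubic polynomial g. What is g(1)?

3

Forward differences of the values at x = 3, 5, 7, 9:
  g  : -91  -473  -1335  -2869
  Δ  : -382  -862  -1534
  Δ^2: -480  -672
  Δ^3: -192
The third differences are constant, confirming degree 3.
Interpolating (Newton forward form) and evaluating at x = 1 gives g(1) = 3.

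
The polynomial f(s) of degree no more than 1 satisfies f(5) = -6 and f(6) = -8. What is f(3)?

Write f(s) = as + b. Substituting each data point gives a linear system:
  5a + b = -6
  6a + b = -8
Solving the system yields a = -2, b = 4.
So f(s) = -2s + 4.
Then f(3) = -2.

-2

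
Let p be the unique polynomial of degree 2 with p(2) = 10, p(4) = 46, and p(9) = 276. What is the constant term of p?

Write p(u) = au^2 + bu + c. Substituting each data point gives a linear system:
  4a + 2b + c = 10
  16a + 4b + c = 46
  81a + 9b + c = 276
Solving the system yields a = 4, b = -6, c = 6.
So p(u) = 4u^2 - 6u + 6.
The constant term is 6.

6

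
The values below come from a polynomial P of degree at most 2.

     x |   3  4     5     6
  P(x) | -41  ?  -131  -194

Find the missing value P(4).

-80

The 3 known points determine the degree-2 polynomial uniquely.
Write P(x) = ax^2 + bx + c. Substituting each data point gives a linear system:
  9a + 3b + c = -41
  25a + 5b + c = -131
  36a + 6b + c = -194
Solving the system yields a = -6, b = 3, c = 4.
So P(x) = -6x² + 3x + 4.
Then P(4) = -80.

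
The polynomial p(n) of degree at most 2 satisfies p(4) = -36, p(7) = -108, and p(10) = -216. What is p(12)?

Write p(n) = an^2 + bn + c. Substituting each data point gives a linear system:
  16a + 4b + c = -36
  49a + 7b + c = -108
  100a + 10b + c = -216
Solving the system yields a = -2, b = -2, c = 4.
So p(n) = -2n^2 - 2n + 4.
Then p(12) = -308.

-308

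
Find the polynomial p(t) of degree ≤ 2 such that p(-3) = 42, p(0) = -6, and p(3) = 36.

Write p(t) = at^2 + bt + c. Substituting each data point gives a linear system:
  9a - 3b + c = 42
  c = -6
  9a + 3b + c = 36
Solving the system yields a = 5, b = -1, c = -6.
So p(t) = 5t² - t - 6.
Check: p(0) = -6. ✓

p(t) = 5t^2 - t - 6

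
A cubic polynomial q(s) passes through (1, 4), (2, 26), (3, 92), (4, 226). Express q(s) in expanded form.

q(s) = 4s^3 - 2s^2 + 2

Using the Lagrange interpolation formula with nodes 1, 2, 3, 4:
  L_0(s) = (s - 2)(s - 3)(s - 4) / -6
  L_1(s) = (s - 1)(s - 3)(s - 4) / 2
  L_2(s) = (s - 1)(s - 2)(s - 4) / -2
  L_3(s) = (s - 1)(s - 2)(s - 3) / 6
Then q(s) = 4·L_0(s) + 26·L_1(s) + 92·L_2(s) + 226·L_3(s).
Expanding and collecting terms gives q(s) = 4s³ - 2s² + 2.
Check: q(3) = 92. ✓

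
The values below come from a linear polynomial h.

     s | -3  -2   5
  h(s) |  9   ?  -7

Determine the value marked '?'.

7

The 2 known points determine the degree-1 polynomial uniquely.
Write h(s) = as + b. Substituting each data point gives a linear system:
  -3a + b = 9
  5a + b = -7
Solving the system yields a = -2, b = 3.
So h(s) = -2s + 3.
Then h(-2) = 7.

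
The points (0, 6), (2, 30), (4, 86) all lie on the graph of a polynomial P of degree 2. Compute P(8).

294

Forward differences of the values at x = 0, 2, 4:
  P  : 6  30  86
  Δ  : 24  56
  Δ^2: 32
The second differences are constant, confirming degree 2.
Interpolating (Newton forward form) and evaluating at x = 8 gives P(8) = 294.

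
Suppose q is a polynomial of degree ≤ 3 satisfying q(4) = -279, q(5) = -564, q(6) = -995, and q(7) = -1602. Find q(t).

Write q(t) = at^3 + bt^2 + ct + d. Substituting each data point gives a linear system:
  64a + 16b + 4c + d = -279
  125a + 25b + 5c + d = -564
  216a + 36b + 6c + d = -995
  343a + 49b + 7c + d = -1602
Solving the system yields a = -5, b = 2, c = 2, d = 1.
So q(t) = -5t^3 + 2t^2 + 2t + 1.
Check: q(4) = -279. ✓

q(t) = -5t^3 + 2t^2 + 2t + 1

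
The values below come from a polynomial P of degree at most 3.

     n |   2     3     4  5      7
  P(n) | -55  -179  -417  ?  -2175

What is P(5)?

The 4 known points determine the degree-3 polynomial uniquely.
Write P(n) = an^3 + bn^2 + cn + d. Substituting each data point gives a linear system:
  8a + 4b + 2c + d = -55
  27a + 9b + 3c + d = -179
  64a + 16b + 4c + d = -417
  343a + 49b + 7c + d = -2175
Solving the system yields a = -6, b = -3, c = 5, d = -5.
So P(n) = -6n³ - 3n² + 5n - 5.
Then P(5) = -805.

-805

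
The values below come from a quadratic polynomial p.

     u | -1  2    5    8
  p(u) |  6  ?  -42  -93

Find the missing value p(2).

On equispaced nodes a degree-2 polynomial has vanishing third forward difference, so
  - p(-1) + 3·p(2) - 3·p(5) + p(8) = 0.
Substituting the known values and solving for p(2):
  3·p(2) = -27
  p(2) = -9.

-9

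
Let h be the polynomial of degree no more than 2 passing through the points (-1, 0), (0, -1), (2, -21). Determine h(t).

Write h(t) = at^2 + bt + c. Substituting each data point gives a linear system:
  a - b + c = 0
  c = -1
  4a + 2b + c = -21
Solving the system yields a = -3, b = -4, c = -1.
So h(t) = -3t^2 - 4t - 1.
Check: h(-1) = 0. ✓

h(t) = -3t^2 - 4t - 1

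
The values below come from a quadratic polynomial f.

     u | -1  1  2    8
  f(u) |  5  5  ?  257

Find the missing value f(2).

17

The 3 known points determine the degree-2 polynomial uniquely.
Write f(u) = au^2 + bu + c. Substituting each data point gives a linear system:
  a - b + c = 5
  a + b + c = 5
  64a + 8b + c = 257
Solving the system yields a = 4, b = 0, c = 1.
So f(u) = 4u^2 + 1.
Then f(2) = 17.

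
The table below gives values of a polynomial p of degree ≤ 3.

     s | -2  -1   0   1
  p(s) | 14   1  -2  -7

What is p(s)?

p(s) = -2s^3 - s^2 - 2s - 2

Write p(s) = as^3 + bs^2 + cs + d. Substituting each data point gives a linear system:
  -8a + 4b - 2c + d = 14
  -a + b - c + d = 1
  d = -2
  a + b + c + d = -7
Solving the system yields a = -2, b = -1, c = -2, d = -2.
So p(s) = -2s^3 - s^2 - 2s - 2.
Check: p(-1) = 1. ✓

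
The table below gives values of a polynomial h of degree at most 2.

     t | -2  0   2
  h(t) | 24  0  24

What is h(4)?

Using the Lagrange interpolation formula with nodes -2, 0, 2:
  L_0(t) = t(t - 2) / 8
  L_1(t) = (t + 2)(t - 2) / -4
  L_2(t) = (t + 2)t / 8
Then h(t) = 24·L_0(t) + 0·L_1(t) + 24·L_2(t).
Expanding and collecting terms gives h(t) = 6t².
Evaluating at t = 4: h(4) = 96.

96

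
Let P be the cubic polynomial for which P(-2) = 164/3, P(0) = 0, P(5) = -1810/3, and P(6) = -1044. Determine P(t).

P(t) = -5t^3 + (5/3)t^2 - 4t

Write P(t) = at^3 + bt^2 + ct + d. Substituting each data point gives a linear system:
  -8a + 4b - 2c + d = 164/3
  d = 0
  125a + 25b + 5c + d = -1810/3
  216a + 36b + 6c + d = -1044
Solving the system yields a = -5, b = 5/3, c = -4, d = 0.
So P(t) = -5t^3 + (5/3)t^2 - 4t.
Check: P(5) = -1810/3. ✓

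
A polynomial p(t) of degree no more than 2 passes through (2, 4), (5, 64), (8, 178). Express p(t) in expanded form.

p(t) = 3t^2 - t - 6

Write p(t) = at^2 + bt + c. Substituting each data point gives a linear system:
  4a + 2b + c = 4
  25a + 5b + c = 64
  64a + 8b + c = 178
Solving the system yields a = 3, b = -1, c = -6.
So p(t) = 3t^2 - t - 6.
Check: p(2) = 4. ✓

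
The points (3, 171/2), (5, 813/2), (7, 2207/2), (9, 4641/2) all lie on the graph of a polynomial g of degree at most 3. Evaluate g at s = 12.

5436

Write g(s) = as^3 + bs^2 + cs + d. Substituting each data point gives a linear system:
  27a + 9b + 3c + d = 171/2
  125a + 25b + 5c + d = 813/2
  343a + 49b + 7c + d = 2207/2
  729a + 81b + 9c + d = 4641/2
Solving the system yields a = 3, b = 2, c = -5/2, d = -6.
So g(s) = 3s^3 + 2s^2 - (5/2)s - 6.
Then g(12) = 5436.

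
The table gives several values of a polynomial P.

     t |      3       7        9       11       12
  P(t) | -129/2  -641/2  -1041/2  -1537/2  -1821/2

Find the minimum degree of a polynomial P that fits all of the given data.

Divided differences on the nodes 3, 7, 9, 11, 12:
  order 0: -129/2  -641/2  -1041/2  -1537/2  -1821/2
  order 1: -64  -100  -124  -142
  order 2: -6  -6  -6
  order 3: 0  0
  order 4: 0
The order-2 divided differences are all -6 (nonzero) and every higher order vanishes, so the data lies on a polynomial of degree exactly 2.

2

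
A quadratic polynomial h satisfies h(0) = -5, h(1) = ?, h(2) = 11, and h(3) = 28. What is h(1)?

0

On equispaced nodes a degree-2 polynomial has vanishing third forward difference, so
  - h(0) + 3·h(1) - 3·h(2) + h(3) = 0.
Substituting the known values and solving for h(1):
  3·h(1) = 0
  h(1) = 0.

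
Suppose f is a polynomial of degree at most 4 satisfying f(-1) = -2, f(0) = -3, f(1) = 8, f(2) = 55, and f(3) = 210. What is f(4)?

Using the Lagrange interpolation formula with nodes -1, 0, 1, 2, 3:
  L_0(n) = n(n - 1)(n - 2)(n - 3) / 24
  L_1(n) = (n + 1)(n - 1)(n - 2)(n - 3) / -6
  L_2(n) = (n + 1)n(n - 2)(n - 3) / 4
  L_3(n) = (n + 1)n(n - 1)(n - 3) / -6
  L_4(n) = (n + 1)n(n - 1)(n - 2) / 24
Then f(n) = -2·L_0(n) - 3·L_1(n) + 8·L_2(n) + 55·L_3(n) + 210·L_4(n).
Expanding and collecting terms gives f(n) = 2n^4 + 4n^2 + 5n - 3.
Evaluating at n = 4: f(4) = 593.

593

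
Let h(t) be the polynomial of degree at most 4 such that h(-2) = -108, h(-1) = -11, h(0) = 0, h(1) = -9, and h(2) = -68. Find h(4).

Write h(t) = at^4 + bt^3 + ct^2 + dt + e. Substituting each data point gives a linear system:
  16a - 8b + 4c - 2d + e = -108
  a - b + c - d + e = -11
  e = 0
  a + b + c + d + e = -9
  16a + 8b + 4c + 2d + e = -68
Solving the system yields a = -4, b = 3, c = -6, d = -2, e = 0.
So h(t) = -4t^4 + 3t^3 - 6t^2 - 2t.
Then h(4) = -936.

-936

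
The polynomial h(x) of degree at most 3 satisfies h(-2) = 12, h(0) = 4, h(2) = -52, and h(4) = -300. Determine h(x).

Write h(x) = ax^3 + bx^2 + cx + d. Substituting each data point gives a linear system:
  -8a + 4b - 2c + d = 12
  d = 4
  8a + 4b + 2c + d = -52
  64a + 16b + 4c + d = -300
Solving the system yields a = -3, b = -6, c = -4, d = 4.
So h(x) = -3x^3 - 6x^2 - 4x + 4.
Check: h(4) = -300. ✓

h(x) = -3x^3 - 6x^2 - 4x + 4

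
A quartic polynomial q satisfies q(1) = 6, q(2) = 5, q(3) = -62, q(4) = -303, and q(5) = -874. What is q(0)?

1

Write q(t) = at^4 + bt^3 + ct^2 + dt + e. Substituting each data point gives a linear system:
  a + b + c + d + e = 6
  16a + 8b + 4c + 2d + e = 5
  81a + 27b + 9c + 3d + e = -62
  256a + 64b + 16c + 4d + e = -303
  625a + 125b + 25c + 5d + e = -874
Solving the system yields a = -2, b = 2, c = 5, d = 0, e = 1.
So q(t) = -2t^4 + 2t^3 + 5t^2 + 1.
Then q(0) = 1.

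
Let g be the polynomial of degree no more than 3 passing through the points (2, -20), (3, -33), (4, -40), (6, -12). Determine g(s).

g(s) = s^3 - 6s^2 - 2s

Using the Lagrange interpolation formula with nodes 2, 3, 4, 6:
  L_0(s) = (s - 3)(s - 4)(s - 6) / -8
  L_1(s) = (s - 2)(s - 4)(s - 6) / 3
  L_2(s) = (s - 2)(s - 3)(s - 6) / -4
  L_3(s) = (s - 2)(s - 3)(s - 4) / 24
Then g(s) = -20·L_0(s) - 33·L_1(s) - 40·L_2(s) - 12·L_3(s).
Expanding and collecting terms gives g(s) = s³ - 6s² - 2s.
Check: g(2) = -20. ✓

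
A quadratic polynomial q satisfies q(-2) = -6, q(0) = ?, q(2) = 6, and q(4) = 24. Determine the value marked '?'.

-4

On equispaced nodes a degree-2 polynomial has vanishing third forward difference, so
  - q(-2) + 3·q(0) - 3·q(2) + q(4) = 0.
Substituting the known values and solving for q(0):
  3·q(0) = -12
  q(0) = -4.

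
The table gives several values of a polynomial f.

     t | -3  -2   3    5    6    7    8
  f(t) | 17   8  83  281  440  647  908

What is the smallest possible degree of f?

Divided differences on the nodes -3, -2, 3, 5, 6, 7, 8:
  order 0: 17  8  83  281  440  647  908
  order 1: -9  15  99  159  207  261
  order 2: 4  12  20  24  27
  order 3: 1  1  1  1
  order 4: 0  0  0
  order 5: 0  0
  order 6: 0
The order-3 divided differences are all 1 (nonzero) and every higher order vanishes, so the data lies on a polynomial of degree exactly 3.

3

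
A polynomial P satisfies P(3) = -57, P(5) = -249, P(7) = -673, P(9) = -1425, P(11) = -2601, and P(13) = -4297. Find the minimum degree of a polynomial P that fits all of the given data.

Forward differences of the values at n = 3, 5, 7, 9, 11, 13:
  P  : -57  -249  -673  -1425  -2601  -4297
  Δ  : -192  -424  -752  -1176  -1696
  Δ^2: -232  -328  -424  -520
  Δ^3: -96  -96  -96
  Δ^4: 0  0
  Δ^5: 0
The third differences are constant (-96) and nonzero, while all higher differences vanish, so the minimal degree is 3.

3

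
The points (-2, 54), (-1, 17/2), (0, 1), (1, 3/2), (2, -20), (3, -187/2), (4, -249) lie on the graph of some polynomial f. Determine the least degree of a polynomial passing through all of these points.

3

Forward differences of the values at u = -2, -1, 0, 1, 2, 3, 4:
  f  : 54  17/2  1  3/2  -20  -187/2  -249
  Δ  : -91/2  -15/2  1/2  -43/2  -147/2  -311/2
  Δ^2: 38  8  -22  -52  -82
  Δ^3: -30  -30  -30  -30
  Δ^4: 0  0  0
  Δ^5: 0  0
  Δ^6: 0
The third differences are constant (-30) and nonzero, while all higher differences vanish, so the minimal degree is 3.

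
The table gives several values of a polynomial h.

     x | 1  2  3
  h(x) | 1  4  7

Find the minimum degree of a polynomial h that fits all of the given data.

1

Forward differences of the values at x = 1, 2, 3:
  h  : 1  4  7
  Δ  : 3  3
  Δ^2: 0
The first differences are constant (3) and nonzero, while all higher differences vanish, so the minimal degree is 1.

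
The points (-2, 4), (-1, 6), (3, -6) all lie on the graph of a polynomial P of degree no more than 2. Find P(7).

Using the Lagrange interpolation formula with nodes -2, -1, 3:
  L_0(t) = (t + 1)(t - 3) / 5
  L_1(t) = (t + 2)(t - 3) / -4
  L_2(t) = (t + 2)(t + 1) / 20
Then P(t) = 4·L_0(t) + 6·L_1(t) - 6·L_2(t).
Expanding and collecting terms gives P(t) = -t^2 - t + 6.
Evaluating at t = 7: P(7) = -50.

-50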